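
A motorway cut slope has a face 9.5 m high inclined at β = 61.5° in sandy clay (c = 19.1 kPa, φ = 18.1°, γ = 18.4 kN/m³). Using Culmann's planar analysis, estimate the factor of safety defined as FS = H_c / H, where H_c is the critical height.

H_c = (4c/γ) · sinβ cosφ / [1 − cos(β − φ)]
    = (4·19.1/18.4) · sin61.5°·cos18.1° / [1 − cos43.4°]
    = 4.152 · 0.8353 / 0.2734 = 12.69 m
FS = H_c / H = 12.69 / 9.5 = 1.335

FS = 1.34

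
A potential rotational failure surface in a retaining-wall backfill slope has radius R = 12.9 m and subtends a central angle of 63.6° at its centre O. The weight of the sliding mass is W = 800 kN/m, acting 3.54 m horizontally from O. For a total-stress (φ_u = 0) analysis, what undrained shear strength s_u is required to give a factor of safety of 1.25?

FS = s_u·L_a·R / (W·d), so s_u = FS·W·d / (L_a·R).
Arc length L_a = R·θ = 12.9·(63.6°·π/180) = 12.9·1.1100 = 14.32 m
s_u = 1.25·800·3.54 / (14.32·12.9) = 3540.0 / 184.72 = 19.16 kPa

s_u = 19.2 kPa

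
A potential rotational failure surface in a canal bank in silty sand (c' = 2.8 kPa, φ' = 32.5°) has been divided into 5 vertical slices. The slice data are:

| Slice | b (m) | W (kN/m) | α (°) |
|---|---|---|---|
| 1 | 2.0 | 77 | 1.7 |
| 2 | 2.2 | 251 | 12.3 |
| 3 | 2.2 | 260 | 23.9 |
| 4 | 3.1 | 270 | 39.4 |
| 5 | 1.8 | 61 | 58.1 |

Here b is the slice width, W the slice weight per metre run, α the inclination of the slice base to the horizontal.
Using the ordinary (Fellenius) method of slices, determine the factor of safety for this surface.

Ordinary method of slices: FS = Σ[c'·Δl_i + (W_i cosα_i)·tanφ'] / Σ W_i sinα_i, with Δl_i = b_i / cosα_i.
Slice 1: Δl = 2.0/cos1.7° = 2.001 m; N'_1 = 77·cos1.7° = 77.0; c'Δl = 5.60; W sinα = 2.3
Slice 2: Δl = 2.2/cos12.3° = 2.252 m; N'_2 = 251·cos12.3° = 245.2; c'Δl = 6.30; W sinα = 53.5
Slice 3: Δl = 2.2/cos23.9° = 2.406 m; N'_3 = 260·cos23.9° = 237.7; c'Δl = 6.74; W sinα = 105.3
Slice 4: Δl = 3.1/cos39.4° = 4.012 m; N'_4 = 270·cos39.4° = 208.6; c'Δl = 11.23; W sinα = 171.4
Slice 5: Δl = 1.8/cos58.1° = 3.406 m; N'_5 = 61·cos58.1° = 32.2; c'Δl = 9.54; W sinα = 51.8
Σc'Δl = 39.4 kN/m; ΣN' = 800.8 kN/m; ΣW sinα = 384.3 kN/m
Resisting = 39.4 + 800.8·tan32.5° = 39.4 + 510.2 = 549.6 kN/m
FS = 549.6 / 384.3 = 1.430

FS = 1.43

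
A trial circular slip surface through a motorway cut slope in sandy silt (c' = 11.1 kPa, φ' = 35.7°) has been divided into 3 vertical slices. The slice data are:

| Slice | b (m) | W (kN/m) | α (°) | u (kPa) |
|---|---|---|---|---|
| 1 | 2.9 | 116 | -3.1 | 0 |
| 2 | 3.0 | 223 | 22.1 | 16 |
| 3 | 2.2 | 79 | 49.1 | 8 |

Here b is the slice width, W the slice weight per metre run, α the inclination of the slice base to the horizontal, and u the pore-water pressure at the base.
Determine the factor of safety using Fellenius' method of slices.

FS = 2.31

Ordinary method of slices: FS = Σ[c'·Δl_i + (W_i cosα_i − u_i·Δl_i)·tanφ'] / Σ W_i sinα_i, with Δl_i = b_i / cosα_i.
Slice 1: Δl = 2.9/cos(-3.1°) = 2.904 m; N'_1 = 116·cos(-3.1°) − 0·2.904 = 115.8; c'Δl = 32.24; W sinα = -6.3
Slice 2: Δl = 3.0/cos22.1° = 3.238 m; N'_2 = 223·cos22.1° − 16·3.238 = 154.8; c'Δl = 35.94; W sinα = 83.9
Slice 3: Δl = 2.2/cos49.1° = 3.360 m; N'_3 = 79·cos49.1° − 8·3.360 = 24.8; c'Δl = 37.30; W sinα = 59.7
Σc'Δl = 105.5 kN/m; ΣN' = 295.5 kN/m; ΣW sinα = 137.3 kN/m
Resisting = 105.5 + 295.5·tan35.7° = 105.5 + 212.3 = 317.8 kN/m
FS = 317.8 / 137.3 = 2.314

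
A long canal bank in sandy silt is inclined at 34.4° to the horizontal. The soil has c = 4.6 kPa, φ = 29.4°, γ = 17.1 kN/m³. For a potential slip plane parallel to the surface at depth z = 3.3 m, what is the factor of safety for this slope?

For an infinite slope with a slip plane parallel to the surface (no pore pressure): FS = [c + γz cos²β tanφ] / [γz sinβ cosβ].
γz = 17.1·3.3 = 56.43 kN/m²
Numerator = 4.6 + 56.43·cos²34.4°·tan29.4° = 4.6 + 56.43·0.6808·0.5635 = 26.248 kPa
Denominator = 56.43·sin34.4°·cos34.4° = 56.43·0.5650·0.8251 = 26.306 kPa
FS = 26.248 / 26.306 = 0.998

FS = 1.00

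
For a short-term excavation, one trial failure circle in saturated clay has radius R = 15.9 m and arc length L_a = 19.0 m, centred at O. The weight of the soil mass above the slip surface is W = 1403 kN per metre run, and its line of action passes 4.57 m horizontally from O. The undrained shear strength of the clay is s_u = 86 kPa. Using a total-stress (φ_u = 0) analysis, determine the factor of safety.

Taking moments about the centre O, the resisting moment is provided by the undrained shear strength acting along the arc:
M_R = s_u·L_a·R = 86·19.00·15.9 = 25980.6 kN·m/m
M_D = W·d = 1403·4.57 = 6411.7 kN·m/m
FS = M_R / M_D = 25980.6 / 6411.7 = 4.052

FS = 4.05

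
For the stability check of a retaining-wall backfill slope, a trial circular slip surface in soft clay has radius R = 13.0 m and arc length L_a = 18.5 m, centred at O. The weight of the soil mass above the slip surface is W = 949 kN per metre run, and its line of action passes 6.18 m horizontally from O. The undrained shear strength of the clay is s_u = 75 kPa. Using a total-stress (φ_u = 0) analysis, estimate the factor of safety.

FS = 3.08

Taking moments about the centre O, the resisting moment is provided by the undrained shear strength acting along the arc:
M_R = s_u·L_a·R = 75·18.50·13.0 = 18037.5 kN·m/m
M_D = W·d = 949·6.18 = 5864.8 kN·m/m
FS = M_R / M_D = 18037.5 / 5864.8 = 3.076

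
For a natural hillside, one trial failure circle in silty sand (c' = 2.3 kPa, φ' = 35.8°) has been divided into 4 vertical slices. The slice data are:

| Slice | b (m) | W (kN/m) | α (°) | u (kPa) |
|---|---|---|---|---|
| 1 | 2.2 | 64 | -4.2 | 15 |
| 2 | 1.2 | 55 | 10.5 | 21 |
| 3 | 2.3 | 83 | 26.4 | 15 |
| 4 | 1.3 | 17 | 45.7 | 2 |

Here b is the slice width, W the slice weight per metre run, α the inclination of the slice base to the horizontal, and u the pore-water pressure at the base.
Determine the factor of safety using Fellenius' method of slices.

Ordinary method of slices: FS = Σ[c'·Δl_i + (W_i cosα_i − u_i·Δl_i)·tanφ'] / Σ W_i sinα_i, with Δl_i = b_i / cosα_i.
Slice 1: Δl = 2.2/cos(-4.2°) = 2.206 m; N'_1 = 64·cos(-4.2°) − 15·2.206 = 30.7; c'Δl = 5.07; W sinα = -4.7
Slice 2: Δl = 1.2/cos10.5° = 1.220 m; N'_2 = 55·cos10.5° − 21·1.220 = 28.4; c'Δl = 2.81; W sinα = 10.0
Slice 3: Δl = 2.3/cos26.4° = 2.568 m; N'_3 = 83·cos26.4° − 15·2.568 = 35.8; c'Δl = 5.91; W sinα = 36.9
Slice 4: Δl = 1.3/cos45.7° = 1.861 m; N'_4 = 17·cos45.7° − 2·1.861 = 8.2; c'Δl = 4.28; W sinα = 12.2
Σc'Δl = 18.1 kN/m; ΣN' = 103.2 kN/m; ΣW sinα = 54.4 kN/m
Resisting = 18.1 + 103.2·tan35.8° = 18.1 + 74.4 = 92.5 kN/m
FS = 92.5 / 54.4 = 1.700

FS = 1.70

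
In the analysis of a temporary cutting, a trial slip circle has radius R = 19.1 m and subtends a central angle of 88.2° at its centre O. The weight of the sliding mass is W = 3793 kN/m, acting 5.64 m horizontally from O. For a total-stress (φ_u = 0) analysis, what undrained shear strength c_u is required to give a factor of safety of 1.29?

FS = c_u·L_a·R / (W·d), so c_u = FS·W·d / (L_a·R).
Arc length L_a = R·θ = 19.1·(88.2°·π/180) = 19.1·1.5394 = 29.40 m
c_u = 1.29·3793·5.64 / (29.40·19.1) = 27596.4 / 561.58 = 49.14 kPa

c_u = 49.1 kPa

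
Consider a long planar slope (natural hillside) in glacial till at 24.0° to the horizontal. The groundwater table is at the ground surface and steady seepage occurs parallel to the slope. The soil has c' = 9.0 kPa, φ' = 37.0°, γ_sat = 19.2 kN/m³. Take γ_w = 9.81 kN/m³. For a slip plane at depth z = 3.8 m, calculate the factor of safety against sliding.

With seepage parallel to the slope and the water table at the surface, the effective normal stress on the slip plane uses the buoyant unit weight γ' = γ_sat − γ_w while the driving shear stress uses γ_sat:
FS = [c' + γ' z cos²β tanφ'] / [γ_sat z sinβ cosβ]
γ' = 19.2 − 9.81 = 9.39 kN/m³
Numerator = 9.0 + 9.39·3.8·cos²24.0°·tan37.0° = 9.0 + 9.39·3.8·0.8346·0.7536 = 31.440 kPa
Denominator = 19.2·3.8·sin24.0°·cos24.0° = 19.2·3.8·0.4067·0.9135 = 27.110 kPa
FS = 31.440 / 27.110 = 1.160

FS = 1.16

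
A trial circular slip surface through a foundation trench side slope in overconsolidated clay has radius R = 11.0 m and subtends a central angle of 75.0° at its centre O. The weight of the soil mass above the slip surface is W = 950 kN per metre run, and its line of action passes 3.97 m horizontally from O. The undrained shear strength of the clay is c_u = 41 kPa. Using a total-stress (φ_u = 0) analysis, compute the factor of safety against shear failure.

FS = 1.72

Taking moments about the centre O, the resisting moment is provided by the undrained shear strength acting along the arc:
Arc length L_a = R·θ = 11.0·(75.0°·π/180) = 11.0·1.3090 = 14.40 m
M_R = c_u·L_a·R = 41·14.40·11.0 = 6493.9 kN·m/m
M_D = W·d = 950·3.97 = 3771.5 kN·m/m
FS = M_R / M_D = 6493.9 / 3771.5 = 1.722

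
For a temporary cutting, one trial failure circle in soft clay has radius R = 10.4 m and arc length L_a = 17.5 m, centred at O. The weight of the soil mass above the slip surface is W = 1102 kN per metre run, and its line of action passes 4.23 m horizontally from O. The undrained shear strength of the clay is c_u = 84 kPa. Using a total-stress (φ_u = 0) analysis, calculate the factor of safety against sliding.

FS = 3.28

Taking moments about the centre O, the resisting moment is provided by the undrained shear strength acting along the arc:
M_R = c_u·L_a·R = 84·17.50·10.4 = 15288.0 kN·m/m
M_D = W·d = 1102·4.23 = 4661.5 kN·m/m
FS = M_R / M_D = 15288.0 / 4661.5 = 3.280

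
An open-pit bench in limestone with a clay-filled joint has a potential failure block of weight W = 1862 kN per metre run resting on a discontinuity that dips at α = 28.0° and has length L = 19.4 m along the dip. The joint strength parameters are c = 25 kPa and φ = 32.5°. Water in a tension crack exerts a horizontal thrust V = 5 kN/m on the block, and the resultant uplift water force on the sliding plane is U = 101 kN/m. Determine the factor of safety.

Resolving the block weight along and normal to the plane and applying the Mohr–Coulomb strength on the joint:
N' = W cosα − U − V sinα = 1862·cos28.0° − 101 − 5·sin28.0° = 1540.7 kN/m
Driving force T = W sinα + V cosα = 1862·sin28.0° + 5·cos28.0° = 878.6 kN/m
Resisting force R = c·L + N'·tanφ = 25·19.4 + 1540.7·tan32.5° = 485.0 + 981.5 = 1466.5 kN/m
FS = R / T = 1466.5 / 878.6 = 1.669

FS = 1.67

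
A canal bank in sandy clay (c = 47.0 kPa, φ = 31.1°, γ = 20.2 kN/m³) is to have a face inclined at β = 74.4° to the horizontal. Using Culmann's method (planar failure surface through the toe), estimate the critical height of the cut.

Culmann's analysis gives the critical failure plane at α_cr = (β + φ)/2 = (74.4 + 31.1)/2 = 52.8°, and the critical height
H_c = (4c/γ) · sinβ cosφ / [1 − cos(β − φ)]
    = (4·47.0/20.2) · sin74.4°·cos31.1° / [1 − cos(43.3°)]
    = 9.307 · 0.9632·0.8563 / [1 − 0.7278]
    = 9.307 · 0.8247 / 0.2722
    = 28.20 m

H_c = 28.20 m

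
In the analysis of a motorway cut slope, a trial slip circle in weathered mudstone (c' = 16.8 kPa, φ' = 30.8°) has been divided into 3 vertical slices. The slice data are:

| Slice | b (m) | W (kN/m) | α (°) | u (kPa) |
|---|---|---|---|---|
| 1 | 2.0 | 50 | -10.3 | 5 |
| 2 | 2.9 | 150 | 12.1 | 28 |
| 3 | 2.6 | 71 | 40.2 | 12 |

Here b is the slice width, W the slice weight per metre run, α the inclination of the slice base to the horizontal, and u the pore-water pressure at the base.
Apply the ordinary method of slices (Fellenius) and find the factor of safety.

Ordinary method of slices: FS = Σ[c'·Δl_i + (W_i cosα_i − u_i·Δl_i)·tanφ'] / Σ W_i sinα_i, with Δl_i = b_i / cosα_i.
Slice 1: Δl = 2.0/cos(-10.3°) = 2.033 m; N'_1 = 50·cos(-10.3°) − 5·2.033 = 39.0; c'Δl = 34.15; W sinα = -8.9
Slice 2: Δl = 2.9/cos12.1° = 2.966 m; N'_2 = 150·cos12.1° − 28·2.966 = 63.6; c'Δl = 49.83; W sinα = 31.4
Slice 3: Δl = 2.6/cos40.2° = 3.404 m; N'_3 = 71·cos40.2° − 12·3.404 = 13.4; c'Δl = 57.19; W sinα = 45.8
Σc'Δl = 141.2 kN/m; ΣN' = 116.0 kN/m; ΣW sinα = 68.3 kN/m
Resisting = 141.2 + 116.0·tan30.8° = 141.2 + 69.2 = 210.3 kN/m
FS = 210.3 / 68.3 = 3.078

FS = 3.08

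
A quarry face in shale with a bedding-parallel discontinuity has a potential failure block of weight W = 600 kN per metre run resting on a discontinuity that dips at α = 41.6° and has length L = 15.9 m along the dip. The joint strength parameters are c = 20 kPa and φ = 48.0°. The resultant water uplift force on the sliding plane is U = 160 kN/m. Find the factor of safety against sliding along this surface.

Resolving the block weight along and normal to the plane and applying the Mohr–Coulomb strength on the joint:
N' = W cosα − U = 600·cos41.6° − 160 = 288.7 kN/m
Driving force T = W sinα = 600·sin41.6° = 398.4 kN/m
Resisting force R = c·L + N'·tanφ = 20·15.9 + 288.7·tan48.0° = 318.0 + 320.6 = 638.6 kN/m
FS = R / T = 638.6 / 398.4 = 1.603

FS = 1.60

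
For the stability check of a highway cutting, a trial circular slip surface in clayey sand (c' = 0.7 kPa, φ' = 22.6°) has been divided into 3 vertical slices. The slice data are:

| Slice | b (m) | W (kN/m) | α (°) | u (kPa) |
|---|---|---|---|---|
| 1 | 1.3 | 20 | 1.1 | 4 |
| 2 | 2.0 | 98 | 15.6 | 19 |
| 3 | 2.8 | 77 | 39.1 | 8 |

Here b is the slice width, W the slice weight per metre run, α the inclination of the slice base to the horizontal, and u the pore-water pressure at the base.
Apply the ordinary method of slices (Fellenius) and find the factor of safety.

FS = 0.62

Ordinary method of slices: FS = Σ[c'·Δl_i + (W_i cosα_i − u_i·Δl_i)·tanφ'] / Σ W_i sinα_i, with Δl_i = b_i / cosα_i.
Slice 1: Δl = 1.3/cos1.1° = 1.300 m; N'_1 = 20·cos1.1° − 4·1.300 = 14.8; c'Δl = 0.91; W sinα = 0.4
Slice 2: Δl = 2.0/cos15.6° = 2.076 m; N'_2 = 98·cos15.6° − 19·2.076 = 54.9; c'Δl = 1.45; W sinα = 26.4
Slice 3: Δl = 2.8/cos39.1° = 3.608 m; N'_3 = 77·cos39.1° − 8·3.608 = 30.9; c'Δl = 2.53; W sinα = 48.6
Σc'Δl = 4.9 kN/m; ΣN' = 100.6 kN/m; ΣW sinα = 75.3 kN/m
Resisting = 4.9 + 100.6·tan22.6° = 4.9 + 41.9 = 46.8 kN/m
FS = 46.8 / 75.3 = 0.621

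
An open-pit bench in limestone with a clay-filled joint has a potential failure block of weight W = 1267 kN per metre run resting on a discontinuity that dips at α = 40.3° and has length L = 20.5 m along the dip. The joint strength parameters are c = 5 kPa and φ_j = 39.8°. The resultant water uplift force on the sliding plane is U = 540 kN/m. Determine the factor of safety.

FS = 0.56

Resolving the block weight along and normal to the plane and applying the Mohr–Coulomb strength on the joint:
N' = W cosα − U = 1267·cos40.3° − 540 = 426.3 kN/m
Driving force T = W sinα = 1267·sin40.3° = 819.5 kN/m
Resisting force R = c·L + N'·tanφ_j = 5·20.5 + 426.3·tan39.8° = 102.5 + 355.2 = 457.7 kN/m
FS = R / T = 457.7 / 819.5 = 0.558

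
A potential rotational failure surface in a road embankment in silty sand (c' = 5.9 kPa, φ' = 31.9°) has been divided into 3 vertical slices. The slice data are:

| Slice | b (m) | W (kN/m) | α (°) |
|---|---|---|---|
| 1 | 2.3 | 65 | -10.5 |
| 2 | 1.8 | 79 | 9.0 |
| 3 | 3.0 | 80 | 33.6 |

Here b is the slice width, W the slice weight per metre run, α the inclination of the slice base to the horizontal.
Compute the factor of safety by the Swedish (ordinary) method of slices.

Ordinary method of slices: FS = Σ[c'·Δl_i + (W_i cosα_i)·tanφ'] / Σ W_i sinα_i, with Δl_i = b_i / cosα_i.
Slice 1: Δl = 2.3/cos(-10.5°) = 2.339 m; N'_1 = 65·cos(-10.5°) = 63.9; c'Δl = 13.80; W sinα = -11.8
Slice 2: Δl = 1.8/cos9.0° = 1.822 m; N'_2 = 79·cos9.0° = 78.0; c'Δl = 10.75; W sinα = 12.4
Slice 3: Δl = 3.0/cos33.6° = 3.602 m; N'_3 = 80·cos33.6° = 66.6; c'Δl = 21.25; W sinα = 44.3
Σc'Δl = 45.8 kN/m; ΣN' = 208.6 kN/m; ΣW sinα = 44.8 kN/m
Resisting = 45.8 + 208.6·tan31.9° = 45.8 + 129.8 = 175.6 kN/m
FS = 175.6 / 44.8 = 3.922

FS = 3.92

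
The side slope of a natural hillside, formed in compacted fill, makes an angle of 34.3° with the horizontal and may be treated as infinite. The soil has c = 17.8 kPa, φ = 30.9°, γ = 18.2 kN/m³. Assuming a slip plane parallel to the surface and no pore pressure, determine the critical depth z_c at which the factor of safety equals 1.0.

z_c = 17.13 m

Setting FS = 1.00 in FS = [c + γz cos²β tanφ] / [γz sinβ cosβ] and solving for z:
z = c / [γ cosβ (FS·sinβ − cosβ·tanφ)]
  = 17.8 / [18.2·cos34.3°·(1.00·sin34.3° − cos34.3°·tan30.9°)]
  = 17.8 / [18.2·0.8261·(1.00·0.5635 − 0.8261·0.5985)]
  = 17.8 / 1.0392 = 17.129 m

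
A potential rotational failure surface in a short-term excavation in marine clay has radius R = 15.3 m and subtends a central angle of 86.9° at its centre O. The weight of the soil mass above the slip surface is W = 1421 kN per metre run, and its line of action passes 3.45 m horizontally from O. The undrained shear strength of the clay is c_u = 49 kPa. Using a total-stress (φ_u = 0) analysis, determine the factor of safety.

FS = 3.55

Taking moments about the centre O, the resisting moment is provided by the undrained shear strength acting along the arc:
Arc length L_a = R·θ = 15.3·(86.9°·π/180) = 15.3·1.5167 = 23.21 m
M_R = c_u·L_a·R = 49·23.21·15.3 = 17397.1 kN·m/m
M_D = W·d = 1421·3.45 = 4902.4 kN·m/m
FS = M_R / M_D = 17397.1 / 4902.4 = 3.549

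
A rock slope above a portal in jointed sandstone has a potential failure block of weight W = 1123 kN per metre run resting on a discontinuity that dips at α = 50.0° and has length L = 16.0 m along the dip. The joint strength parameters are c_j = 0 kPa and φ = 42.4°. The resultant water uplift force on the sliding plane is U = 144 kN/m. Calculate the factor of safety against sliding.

Resolving the block weight along and normal to the plane and applying the Mohr–Coulomb strength on the joint:
N' = W cosα − U = 1123·cos50.0° − 144 = 577.9 kN/m
Driving force T = W sinα = 1123·sin50.0° = 860.3 kN/m
Resisting force R = c_j·L + N'·tanφ = 0·16.0 + 577.9·tan42.4° = 0.0 + 527.7 = 527.7 kN/m
FS = R / T = 527.7 / 860.3 = 0.613

FS = 0.61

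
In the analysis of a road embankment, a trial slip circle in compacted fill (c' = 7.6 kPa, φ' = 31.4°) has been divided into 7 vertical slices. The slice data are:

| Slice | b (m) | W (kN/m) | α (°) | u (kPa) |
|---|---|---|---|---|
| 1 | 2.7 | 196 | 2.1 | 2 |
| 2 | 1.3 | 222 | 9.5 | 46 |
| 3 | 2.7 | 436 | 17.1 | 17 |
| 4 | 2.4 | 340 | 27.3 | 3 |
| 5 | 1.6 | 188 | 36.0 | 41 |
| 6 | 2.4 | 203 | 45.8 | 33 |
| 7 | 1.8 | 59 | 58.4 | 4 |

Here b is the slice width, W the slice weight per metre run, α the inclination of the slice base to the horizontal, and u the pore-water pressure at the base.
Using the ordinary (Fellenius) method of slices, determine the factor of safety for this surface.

FS = 1.31

Ordinary method of slices: FS = Σ[c'·Δl_i + (W_i cosα_i − u_i·Δl_i)·tanφ'] / Σ W_i sinα_i, with Δl_i = b_i / cosα_i.
Slice 1: Δl = 2.7/cos2.1° = 2.702 m; N'_1 = 196·cos2.1° − 2·2.702 = 190.5; c'Δl = 20.53; W sinα = 7.2
Slice 2: Δl = 1.3/cos9.5° = 1.318 m; N'_2 = 222·cos9.5° − 46·1.318 = 158.3; c'Δl = 10.02; W sinα = 36.6
Slice 3: Δl = 2.7/cos17.1° = 2.825 m; N'_3 = 436·cos17.1° − 17·2.825 = 368.7; c'Δl = 21.47; W sinα = 128.2
Slice 4: Δl = 2.4/cos27.3° = 2.701 m; N'_4 = 340·cos27.3° − 3·2.701 = 294.0; c'Δl = 20.53; W sinα = 155.9
Slice 5: Δl = 1.6/cos36.0° = 1.978 m; N'_5 = 188·cos36.0° − 41·1.978 = 71.0; c'Δl = 15.03; W sinα = 110.5
Slice 6: Δl = 2.4/cos45.8° = 3.443 m; N'_6 = 203·cos45.8° − 33·3.443 = 27.9; c'Δl = 26.16; W sinα = 145.5
Slice 7: Δl = 1.8/cos58.4° = 3.435 m; N'_7 = 59·cos58.4° − 4·3.435 = 17.2; c'Δl = 26.11; W sinα = 50.3
Σc'Δl = 139.8 kN/m; ΣN' = 1127.6 kN/m; ΣW sinα = 634.3 kN/m
Resisting = 139.8 + 1127.6·tan31.4° = 139.8 + 688.3 = 828.2 kN/m
FS = 828.2 / 634.3 = 1.306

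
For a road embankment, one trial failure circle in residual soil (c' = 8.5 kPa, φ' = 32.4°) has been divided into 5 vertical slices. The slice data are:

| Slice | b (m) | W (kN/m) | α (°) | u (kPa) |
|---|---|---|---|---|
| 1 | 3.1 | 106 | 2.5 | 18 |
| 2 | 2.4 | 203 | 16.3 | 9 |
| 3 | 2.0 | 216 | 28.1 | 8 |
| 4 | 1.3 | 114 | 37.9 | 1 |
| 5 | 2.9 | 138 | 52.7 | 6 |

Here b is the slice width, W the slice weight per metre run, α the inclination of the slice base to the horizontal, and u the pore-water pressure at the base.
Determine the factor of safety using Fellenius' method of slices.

FS = 1.35

Ordinary method of slices: FS = Σ[c'·Δl_i + (W_i cosα_i − u_i·Δl_i)·tanφ'] / Σ W_i sinα_i, with Δl_i = b_i / cosα_i.
Slice 1: Δl = 3.1/cos2.5° = 3.103 m; N'_1 = 106·cos2.5° − 18·3.103 = 50.0; c'Δl = 26.38; W sinα = 4.6
Slice 2: Δl = 2.4/cos16.3° = 2.501 m; N'_2 = 203·cos16.3° − 9·2.501 = 172.3; c'Δl = 21.25; W sinα = 57.0
Slice 3: Δl = 2.0/cos28.1° = 2.267 m; N'_3 = 216·cos28.1° − 8·2.267 = 172.4; c'Δl = 19.27; W sinα = 101.7
Slice 4: Δl = 1.3/cos37.9° = 1.647 m; N'_4 = 114·cos37.9° − 1·1.647 = 88.3; c'Δl = 14.00; W sinα = 70.0
Slice 5: Δl = 2.9/cos52.7° = 4.786 m; N'_5 = 138·cos52.7° − 6·4.786 = 54.9; c'Δl = 40.68; W sinα = 109.8
Σc'Δl = 121.6 kN/m; ΣN' = 538.0 kN/m; ΣW sinα = 343.1 kN/m
Resisting = 121.6 + 538.0·tan32.4° = 121.6 + 341.4 = 463.0 kN/m
FS = 463.0 / 343.1 = 1.349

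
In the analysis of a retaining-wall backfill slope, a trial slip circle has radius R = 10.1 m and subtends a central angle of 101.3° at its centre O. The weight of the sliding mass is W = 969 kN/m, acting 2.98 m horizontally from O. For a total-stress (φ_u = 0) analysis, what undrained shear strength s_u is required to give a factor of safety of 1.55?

s_u = 24.8 kPa

FS = s_u·L_a·R / (W·d), so s_u = FS·W·d / (L_a·R).
Arc length L_a = R·θ = 10.1·(101.3°·π/180) = 10.1·1.7680 = 17.86 m
s_u = 1.55·969·2.98 / (17.86·10.1) = 4475.8 / 180.36 = 24.82 kPa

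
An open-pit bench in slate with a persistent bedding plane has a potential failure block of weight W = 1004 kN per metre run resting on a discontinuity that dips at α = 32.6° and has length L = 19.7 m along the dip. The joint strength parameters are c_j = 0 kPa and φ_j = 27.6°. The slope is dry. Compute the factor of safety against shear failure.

FS = 0.82

Resolving the block weight along and normal to the plane and applying the Mohr–Coulomb strength on the joint:
N' = W cosα = 1004·cos32.6° = 845.8 kN/m
Driving force T = W sinα = 1004·sin32.6° = 540.9 kN/m
Resisting force R = c_j·L + N'·tanφ_j = 0·19.7 + 845.8·tan27.6° = 0.0 + 442.2 = 442.2 kN/m
FS = R / T = 442.2 / 540.9 = 0.817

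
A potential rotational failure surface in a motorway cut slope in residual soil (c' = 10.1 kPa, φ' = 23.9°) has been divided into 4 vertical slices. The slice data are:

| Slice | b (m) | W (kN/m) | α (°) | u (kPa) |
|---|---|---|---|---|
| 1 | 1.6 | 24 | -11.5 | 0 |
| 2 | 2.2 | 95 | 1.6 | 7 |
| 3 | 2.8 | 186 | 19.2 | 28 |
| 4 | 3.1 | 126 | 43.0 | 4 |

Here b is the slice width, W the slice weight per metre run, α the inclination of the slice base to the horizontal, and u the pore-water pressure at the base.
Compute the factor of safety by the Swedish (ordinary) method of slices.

FS = 1.60

Ordinary method of slices: FS = Σ[c'·Δl_i + (W_i cosα_i − u_i·Δl_i)·tanφ'] / Σ W_i sinα_i, with Δl_i = b_i / cosα_i.
Slice 1: Δl = 1.6/cos(-11.5°) = 1.633 m; N'_1 = 24·cos(-11.5°) − 0·1.633 = 23.5; c'Δl = 16.49; W sinα = -4.8
Slice 2: Δl = 2.2/cos1.6° = 2.201 m; N'_2 = 95·cos1.6° − 7·2.201 = 79.6; c'Δl = 22.23; W sinα = 2.7
Slice 3: Δl = 2.8/cos19.2° = 2.965 m; N'_3 = 186·cos19.2° − 28·2.965 = 92.6; c'Δl = 29.95; W sinα = 61.2
Slice 4: Δl = 3.1/cos43.0° = 4.239 m; N'_4 = 126·cos43.0° − 4·4.239 = 75.2; c'Δl = 42.81; W sinα = 85.9
Σc'Δl = 111.5 kN/m; ΣN' = 270.9 kN/m; ΣW sinα = 145.0 kN/m
Resisting = 111.5 + 270.9·tan23.9° = 111.5 + 120.0 = 231.5 kN/m
FS = 231.5 / 145.0 = 1.597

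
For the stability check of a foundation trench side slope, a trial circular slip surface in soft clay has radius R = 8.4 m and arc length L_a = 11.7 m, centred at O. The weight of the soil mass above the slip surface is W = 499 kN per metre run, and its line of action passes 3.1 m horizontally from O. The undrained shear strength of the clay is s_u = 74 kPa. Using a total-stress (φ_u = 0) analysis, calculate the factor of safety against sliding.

FS = 4.70

Taking moments about the centre O, the resisting moment is provided by the undrained shear strength acting along the arc:
M_R = s_u·L_a·R = 74·11.70·8.4 = 7272.7 kN·m/m
M_D = W·d = 499·3.1 = 1546.9 kN·m/m
FS = M_R / M_D = 7272.7 / 1546.9 = 4.701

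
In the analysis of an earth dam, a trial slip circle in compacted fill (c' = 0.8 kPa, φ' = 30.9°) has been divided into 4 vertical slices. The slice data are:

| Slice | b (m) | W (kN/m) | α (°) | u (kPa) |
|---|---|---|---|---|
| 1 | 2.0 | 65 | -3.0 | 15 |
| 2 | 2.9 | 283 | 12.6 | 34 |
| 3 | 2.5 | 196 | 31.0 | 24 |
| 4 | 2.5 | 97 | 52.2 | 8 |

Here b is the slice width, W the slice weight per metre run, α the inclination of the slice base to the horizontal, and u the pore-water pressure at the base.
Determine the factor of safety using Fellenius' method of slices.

Ordinary method of slices: FS = Σ[c'·Δl_i + (W_i cosα_i − u_i·Δl_i)·tanφ'] / Σ W_i sinα_i, with Δl_i = b_i / cosα_i.
Slice 1: Δl = 2.0/cos(-3.0°) = 2.003 m; N'_1 = 65·cos(-3.0°) − 15·2.003 = 34.9; c'Δl = 1.60; W sinα = -3.4
Slice 2: Δl = 2.9/cos12.6° = 2.972 m; N'_2 = 283·cos12.6° − 34·2.972 = 175.2; c'Δl = 2.38; W sinα = 61.7
Slice 3: Δl = 2.5/cos31.0° = 2.917 m; N'_3 = 196·cos31.0° − 24·2.917 = 98.0; c'Δl = 2.33; W sinα = 100.9
Slice 4: Δl = 2.5/cos52.2° = 4.079 m; N'_4 = 97·cos52.2° − 8·4.079 = 26.8; c'Δl = 3.26; W sinα = 76.6
Σc'Δl = 9.6 kN/m; ΣN' = 334.8 kN/m; ΣW sinα = 235.9 kN/m
Resisting = 9.6 + 334.8·tan30.9° = 9.6 + 200.4 = 210.0 kN/m
FS = 210.0 / 235.9 = 0.890

FS = 0.89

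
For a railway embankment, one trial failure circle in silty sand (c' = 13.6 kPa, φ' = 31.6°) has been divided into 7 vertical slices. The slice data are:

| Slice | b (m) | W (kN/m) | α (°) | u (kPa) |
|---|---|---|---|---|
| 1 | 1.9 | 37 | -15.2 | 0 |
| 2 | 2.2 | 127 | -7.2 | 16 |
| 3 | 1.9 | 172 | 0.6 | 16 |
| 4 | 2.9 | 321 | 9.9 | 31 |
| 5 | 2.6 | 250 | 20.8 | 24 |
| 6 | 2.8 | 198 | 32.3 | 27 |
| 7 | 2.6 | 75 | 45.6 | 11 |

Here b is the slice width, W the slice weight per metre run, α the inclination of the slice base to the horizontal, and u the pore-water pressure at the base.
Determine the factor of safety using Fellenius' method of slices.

Ordinary method of slices: FS = Σ[c'·Δl_i + (W_i cosα_i − u_i·Δl_i)·tanφ'] / Σ W_i sinα_i, with Δl_i = b_i / cosα_i.
Slice 1: Δl = 1.9/cos(-15.2°) = 1.969 m; N'_1 = 37·cos(-15.2°) − 0·1.969 = 35.7; c'Δl = 26.78; W sinα = -9.7
Slice 2: Δl = 2.2/cos(-7.2°) = 2.217 m; N'_2 = 127·cos(-7.2°) − 16·2.217 = 90.5; c'Δl = 30.16; W sinα = -15.9
Slice 3: Δl = 1.9/cos0.6° = 1.900 m; N'_3 = 172·cos0.6° − 16·1.900 = 141.6; c'Δl = 25.84; W sinα = 1.8
Slice 4: Δl = 2.9/cos9.9° = 2.944 m; N'_4 = 321·cos9.9° − 31·2.944 = 225.0; c'Δl = 40.04; W sinα = 55.2
Slice 5: Δl = 2.6/cos20.8° = 2.781 m; N'_5 = 250·cos20.8° − 24·2.781 = 167.0; c'Δl = 37.83; W sinα = 88.8
Slice 6: Δl = 2.8/cos32.3° = 3.313 m; N'_6 = 198·cos32.3° − 27·3.313 = 77.9; c'Δl = 45.05; W sinα = 105.8
Slice 7: Δl = 2.6/cos45.6° = 3.716 m; N'_7 = 75·cos45.6° − 11·3.716 = 11.6; c'Δl = 50.54; W sinα = 53.6
Σc'Δl = 256.2 kN/m; ΣN' = 749.3 kN/m; ΣW sinα = 279.5 kN/m
Resisting = 256.2 + 749.3·tan31.6° = 256.2 + 460.9 = 717.2 kN/m
FS = 717.2 / 279.5 = 2.566

FS = 2.57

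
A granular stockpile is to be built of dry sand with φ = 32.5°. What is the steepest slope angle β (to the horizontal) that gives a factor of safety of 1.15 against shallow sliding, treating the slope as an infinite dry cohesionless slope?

For an infinite dry cohesionless slope FS = tanφ/tanβ, so tanβ = tanφ / FS.
tanβ = tan32.5° / 1.15 = 0.6371 / 1.15 = 0.5540
β = arctan(0.5540) = 28.99°

β = 29.0°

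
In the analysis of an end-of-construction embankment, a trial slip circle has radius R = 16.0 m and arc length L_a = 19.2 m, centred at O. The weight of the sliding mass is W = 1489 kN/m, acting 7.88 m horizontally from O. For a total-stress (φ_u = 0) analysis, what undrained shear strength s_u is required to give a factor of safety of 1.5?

s_u = 57.3 kPa

FS = s_u·L_a·R / (W·d), so s_u = FS·W·d / (L_a·R).
s_u = 1.5·1489·7.88 / (19.20·16.0) = 17600.0 / 307.20 = 57.29 kPa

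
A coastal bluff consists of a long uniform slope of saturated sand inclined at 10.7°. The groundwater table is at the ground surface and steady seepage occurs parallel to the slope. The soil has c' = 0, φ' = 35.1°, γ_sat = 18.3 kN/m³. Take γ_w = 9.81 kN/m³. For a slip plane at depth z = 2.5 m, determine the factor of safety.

With seepage parallel to the slope and the water table at the surface, the effective normal stress on the slip plane uses the buoyant unit weight γ' = γ_sat − γ_w while the driving shear stress uses γ_sat:
FS = [c' + γ' z cos²β tanφ'] / [γ_sat z sinβ cosβ]
(For c' = 0 this reduces to FS = (γ'/γ_sat)·tanφ'/tanβ.)
γ' = 18.3 − 9.81 = 8.49 kN/m³
Numerator = 0.0 + 8.49·2.5·cos²10.7°·tan35.1° = 0.0 + 8.49·2.5·0.9655·0.7028 = 14.403 kPa
Denominator = 18.3·2.5·sin10.7°·cos10.7° = 18.3·2.5·0.1857·0.9826 = 8.347 kPa
FS = 14.403 / 8.347 = 1.726

FS = 1.73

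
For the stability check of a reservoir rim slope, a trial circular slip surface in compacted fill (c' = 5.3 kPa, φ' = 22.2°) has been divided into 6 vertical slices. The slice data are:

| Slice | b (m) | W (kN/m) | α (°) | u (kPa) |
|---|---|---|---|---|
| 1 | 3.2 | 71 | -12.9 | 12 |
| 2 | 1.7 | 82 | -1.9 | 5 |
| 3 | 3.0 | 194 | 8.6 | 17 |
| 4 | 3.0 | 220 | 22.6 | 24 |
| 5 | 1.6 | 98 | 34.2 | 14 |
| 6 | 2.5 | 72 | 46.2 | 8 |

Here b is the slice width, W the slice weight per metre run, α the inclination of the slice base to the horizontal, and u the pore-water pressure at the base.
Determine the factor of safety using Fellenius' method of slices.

Ordinary method of slices: FS = Σ[c'·Δl_i + (W_i cosα_i − u_i·Δl_i)·tanφ'] / Σ W_i sinα_i, with Δl_i = b_i / cosα_i.
Slice 1: Δl = 3.2/cos(-12.9°) = 3.283 m; N'_1 = 71·cos(-12.9°) − 12·3.283 = 29.8; c'Δl = 17.40; W sinα = -15.9
Slice 2: Δl = 1.7/cos(-1.9°) = 1.701 m; N'_2 = 82·cos(-1.9°) − 5·1.701 = 73.5; c'Δl = 9.01; W sinα = -2.7
Slice 3: Δl = 3.0/cos8.6° = 3.034 m; N'_3 = 194·cos8.6° − 17·3.034 = 140.2; c'Δl = 16.08; W sinα = 29.0
Slice 4: Δl = 3.0/cos22.6° = 3.250 m; N'_4 = 220·cos22.6° − 24·3.250 = 125.1; c'Δl = 17.22; W sinα = 84.5
Slice 5: Δl = 1.6/cos34.2° = 1.935 m; N'_5 = 98·cos34.2° − 14·1.935 = 54.0; c'Δl = 10.25; W sinα = 55.1
Slice 6: Δl = 2.5/cos46.2° = 3.612 m; N'_6 = 72·cos46.2° − 8·3.612 = 20.9; c'Δl = 19.14; W sinα = 52.0
Σc'Δl = 89.1 kN/m; ΣN' = 443.5 kN/m; ΣW sinα = 202.0 kN/m
Resisting = 89.1 + 443.5·tan22.2° = 89.1 + 181.0 = 270.1 kN/m
FS = 270.1 / 202.0 = 1.337

FS = 1.34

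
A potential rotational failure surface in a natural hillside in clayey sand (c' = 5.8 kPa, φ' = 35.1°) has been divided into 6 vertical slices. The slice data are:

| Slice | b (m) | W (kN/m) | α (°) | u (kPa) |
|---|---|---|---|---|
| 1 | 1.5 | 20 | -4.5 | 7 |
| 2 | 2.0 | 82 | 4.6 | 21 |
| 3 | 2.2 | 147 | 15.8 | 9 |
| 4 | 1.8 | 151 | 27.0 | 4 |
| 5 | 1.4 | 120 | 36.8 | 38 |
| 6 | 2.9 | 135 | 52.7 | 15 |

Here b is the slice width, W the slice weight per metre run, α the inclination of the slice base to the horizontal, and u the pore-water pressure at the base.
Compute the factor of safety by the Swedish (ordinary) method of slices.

Ordinary method of slices: FS = Σ[c'·Δl_i + (W_i cosα_i − u_i·Δl_i)·tanφ'] / Σ W_i sinα_i, with Δl_i = b_i / cosα_i.
Slice 1: Δl = 1.5/cos(-4.5°) = 1.505 m; N'_1 = 20·cos(-4.5°) − 7·1.505 = 9.4; c'Δl = 8.73; W sinα = -1.6
Slice 2: Δl = 2.0/cos4.6° = 2.006 m; N'_2 = 82·cos4.6° − 21·2.006 = 39.6; c'Δl = 11.64; W sinα = 6.6
Slice 3: Δl = 2.2/cos15.8° = 2.286 m; N'_3 = 147·cos15.8° − 9·2.286 = 120.9; c'Δl = 13.26; W sinα = 40.0
Slice 4: Δl = 1.8/cos27.0° = 2.020 m; N'_4 = 151·cos27.0° − 4·2.020 = 126.5; c'Δl = 11.72; W sinα = 68.6
Slice 5: Δl = 1.4/cos36.8° = 1.748 m; N'_5 = 120·cos36.8° − 38·1.748 = 29.6; c'Δl = 10.14; W sinα = 71.9
Slice 6: Δl = 2.9/cos52.7° = 4.786 m; N'_6 = 135·cos52.7° − 15·4.786 = 10.0; c'Δl = 27.76; W sinα = 107.4
Σc'Δl = 83.2 kN/m; ΣN' = 336.0 kN/m; ΣW sinα = 292.9 kN/m
Resisting = 83.2 + 336.0·tan35.1° = 83.2 + 236.2 = 319.4 kN/m
FS = 319.4 / 292.9 = 1.091

FS = 1.09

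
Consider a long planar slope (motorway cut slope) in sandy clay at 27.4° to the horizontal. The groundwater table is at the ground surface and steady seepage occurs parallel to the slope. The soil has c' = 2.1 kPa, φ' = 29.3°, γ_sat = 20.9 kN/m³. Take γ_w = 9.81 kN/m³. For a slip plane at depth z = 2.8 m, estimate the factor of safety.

With seepage parallel to the slope and the water table at the surface, the effective normal stress on the slip plane uses the buoyant unit weight γ' = γ_sat − γ_w while the driving shear stress uses γ_sat:
FS = [c' + γ' z cos²β tanφ'] / [γ_sat z sinβ cosβ]
γ' = 20.9 − 9.81 = 11.09 kN/m³
Numerator = 2.1 + 11.09·2.8·cos²27.4°·tan29.3° = 2.1 + 11.09·2.8·0.7882·0.5612 = 15.835 kPa
Denominator = 20.9·2.8·sin27.4°·cos27.4° = 20.9·2.8·0.4602·0.8878 = 23.910 kPa
FS = 15.835 / 23.910 = 0.662

FS = 0.66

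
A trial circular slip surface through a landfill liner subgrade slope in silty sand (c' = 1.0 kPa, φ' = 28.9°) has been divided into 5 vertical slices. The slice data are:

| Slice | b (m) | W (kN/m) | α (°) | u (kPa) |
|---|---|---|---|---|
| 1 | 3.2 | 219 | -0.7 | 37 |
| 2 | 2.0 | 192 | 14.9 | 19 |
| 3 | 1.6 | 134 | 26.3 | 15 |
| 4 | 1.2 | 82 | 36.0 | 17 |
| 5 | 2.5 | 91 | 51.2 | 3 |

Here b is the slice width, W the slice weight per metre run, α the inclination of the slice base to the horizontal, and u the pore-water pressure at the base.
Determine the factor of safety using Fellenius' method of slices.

Ordinary method of slices: FS = Σ[c'·Δl_i + (W_i cosα_i − u_i·Δl_i)·tanφ'] / Σ W_i sinα_i, with Δl_i = b_i / cosα_i.
Slice 1: Δl = 3.2/cos(-0.7°) = 3.200 m; N'_1 = 219·cos(-0.7°) − 37·3.200 = 100.6; c'Δl = 3.20; W sinα = -2.7
Slice 2: Δl = 2.0/cos14.9° = 2.070 m; N'_2 = 192·cos14.9° − 19·2.070 = 146.2; c'Δl = 2.07; W sinα = 49.4
Slice 3: Δl = 1.6/cos26.3° = 1.785 m; N'_3 = 134·cos26.3° − 15·1.785 = 93.4; c'Δl = 1.78; W sinα = 59.4
Slice 4: Δl = 1.2/cos36.0° = 1.483 m; N'_4 = 82·cos36.0° − 17·1.483 = 41.1; c'Δl = 1.48; W sinα = 48.2
Slice 5: Δl = 2.5/cos51.2° = 3.990 m; N'_5 = 91·cos51.2° − 3·3.990 = 45.1; c'Δl = 3.99; W sinα = 70.9
Σc'Δl = 12.5 kN/m; ΣN' = 426.3 kN/m; ΣW sinα = 225.2 kN/m
Resisting = 12.5 + 426.3·tan28.9° = 12.5 + 235.3 = 247.9 kN/m
FS = 247.9 / 225.2 = 1.101

FS = 1.10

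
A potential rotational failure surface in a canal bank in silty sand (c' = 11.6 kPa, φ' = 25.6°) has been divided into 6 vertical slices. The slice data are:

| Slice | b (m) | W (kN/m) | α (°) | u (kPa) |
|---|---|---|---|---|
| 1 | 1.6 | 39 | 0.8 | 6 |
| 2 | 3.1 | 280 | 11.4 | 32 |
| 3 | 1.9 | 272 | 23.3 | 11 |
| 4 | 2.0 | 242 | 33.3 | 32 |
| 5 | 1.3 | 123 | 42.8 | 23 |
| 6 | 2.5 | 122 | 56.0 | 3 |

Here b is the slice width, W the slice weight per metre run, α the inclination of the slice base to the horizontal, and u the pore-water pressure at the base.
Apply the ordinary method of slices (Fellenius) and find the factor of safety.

FS = 1.03

Ordinary method of slices: FS = Σ[c'·Δl_i + (W_i cosα_i − u_i·Δl_i)·tanφ'] / Σ W_i sinα_i, with Δl_i = b_i / cosα_i.
Slice 1: Δl = 1.6/cos0.8° = 1.600 m; N'_1 = 39·cos0.8° − 6·1.600 = 29.4; c'Δl = 18.56; W sinα = 0.5
Slice 2: Δl = 3.1/cos11.4° = 3.162 m; N'_2 = 280·cos11.4° − 32·3.162 = 173.3; c'Δl = 36.68; W sinα = 55.3
Slice 3: Δl = 1.9/cos23.3° = 2.069 m; N'_3 = 272·cos23.3° − 11·2.069 = 227.1; c'Δl = 24.00; W sinα = 107.6
Slice 4: Δl = 2.0/cos33.3° = 2.393 m; N'_4 = 242·cos33.3° − 32·2.393 = 125.7; c'Δl = 27.76; W sinα = 132.9
Slice 5: Δl = 1.3/cos42.8° = 1.772 m; N'_5 = 123·cos42.8° − 23·1.772 = 49.5; c'Δl = 20.55; W sinα = 83.6
Slice 6: Δl = 2.5/cos56.0° = 4.471 m; N'_6 = 122·cos56.0° − 3·4.471 = 54.8; c'Δl = 51.86; W sinα = 101.1
Σc'Δl = 179.4 kN/m; ΣN' = 659.7 kN/m; ΣW sinα = 481.1 kN/m
Resisting = 179.4 + 659.7·tan25.6° = 179.4 + 316.1 = 495.5 kN/m
FS = 495.5 / 481.1 = 1.030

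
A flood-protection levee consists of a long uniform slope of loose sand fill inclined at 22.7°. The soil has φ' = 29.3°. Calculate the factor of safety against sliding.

FS = 1.34

For a dry cohesionless infinite slope the factor of safety is FS = tanφ' / tanβ.
FS = tan29.3° / tan22.7° = 0.5612 / 0.4183 = 1.342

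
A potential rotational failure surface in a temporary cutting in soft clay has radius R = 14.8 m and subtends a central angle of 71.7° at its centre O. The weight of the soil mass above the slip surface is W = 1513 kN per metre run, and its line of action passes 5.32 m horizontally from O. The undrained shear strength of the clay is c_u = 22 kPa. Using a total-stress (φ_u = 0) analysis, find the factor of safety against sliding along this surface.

FS = 0.75

Taking moments about the centre O, the resisting moment is provided by the undrained shear strength acting along the arc:
Arc length L_a = R·θ = 14.8·(71.7°·π/180) = 14.8·1.2514 = 18.52 m
M_R = c_u·L_a·R = 22·18.52·14.8 = 6030.4 kN·m/m
M_D = W·d = 1513·5.32 = 8049.2 kN·m/m
FS = M_R / M_D = 6030.4 / 8049.2 = 0.749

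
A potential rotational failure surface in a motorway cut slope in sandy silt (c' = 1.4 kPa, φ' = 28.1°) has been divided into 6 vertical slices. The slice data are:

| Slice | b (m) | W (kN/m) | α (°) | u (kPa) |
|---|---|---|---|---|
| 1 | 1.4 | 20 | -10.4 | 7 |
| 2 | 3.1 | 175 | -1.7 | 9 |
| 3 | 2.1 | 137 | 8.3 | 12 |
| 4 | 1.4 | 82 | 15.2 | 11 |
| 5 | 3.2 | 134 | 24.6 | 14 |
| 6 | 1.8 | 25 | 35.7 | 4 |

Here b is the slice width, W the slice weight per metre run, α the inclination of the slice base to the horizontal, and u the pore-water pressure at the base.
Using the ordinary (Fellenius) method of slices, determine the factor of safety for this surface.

Ordinary method of slices: FS = Σ[c'·Δl_i + (W_i cosα_i − u_i·Δl_i)·tanφ'] / Σ W_i sinα_i, with Δl_i = b_i / cosα_i.
Slice 1: Δl = 1.4/cos(-10.4°) = 1.423 m; N'_1 = 20·cos(-10.4°) − 7·1.423 = 9.7; c'Δl = 1.99; W sinα = -3.6
Slice 2: Δl = 3.1/cos(-1.7°) = 3.101 m; N'_2 = 175·cos(-1.7°) − 9·3.101 = 147.0; c'Δl = 4.34; W sinα = -5.2
Slice 3: Δl = 2.1/cos8.3° = 2.122 m; N'_3 = 137·cos8.3° − 12·2.122 = 110.1; c'Δl = 2.97; W sinα = 19.8
Slice 4: Δl = 1.4/cos15.2° = 1.451 m; N'_4 = 82·cos15.2° − 11·1.451 = 63.2; c'Δl = 2.03; W sinα = 21.5
Slice 5: Δl = 3.2/cos24.6° = 3.519 m; N'_5 = 134·cos24.6° − 14·3.519 = 72.6; c'Δl = 4.93; W sinα = 55.8
Slice 6: Δl = 1.8/cos35.7° = 2.217 m; N'_6 = 25·cos35.7° − 4·2.217 = 11.4; c'Δl = 3.10; W sinα = 14.6
Σc'Δl = 19.4 kN/m; ΣN' = 414.0 kN/m; ΣW sinα = 102.8 kN/m
Resisting = 19.4 + 414.0·tan28.1° = 19.4 + 221.1 = 240.4 kN/m
FS = 240.4 / 102.8 = 2.338

FS = 2.34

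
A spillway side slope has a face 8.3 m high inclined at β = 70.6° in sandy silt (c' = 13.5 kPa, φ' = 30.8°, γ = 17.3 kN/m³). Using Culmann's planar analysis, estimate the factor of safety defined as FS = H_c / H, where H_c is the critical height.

FS = 1.31

H_c = (4c'/γ) · sinβ cosφ' / [1 − cos(β − φ')]
    = (4·13.5/17.3) · sin70.6°·cos30.8° / [1 − cos39.8°]
    = 3.121 · 0.8102 / 0.2317 = 10.91 m
FS = H_c / H = 10.91 / 8.3 = 1.315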